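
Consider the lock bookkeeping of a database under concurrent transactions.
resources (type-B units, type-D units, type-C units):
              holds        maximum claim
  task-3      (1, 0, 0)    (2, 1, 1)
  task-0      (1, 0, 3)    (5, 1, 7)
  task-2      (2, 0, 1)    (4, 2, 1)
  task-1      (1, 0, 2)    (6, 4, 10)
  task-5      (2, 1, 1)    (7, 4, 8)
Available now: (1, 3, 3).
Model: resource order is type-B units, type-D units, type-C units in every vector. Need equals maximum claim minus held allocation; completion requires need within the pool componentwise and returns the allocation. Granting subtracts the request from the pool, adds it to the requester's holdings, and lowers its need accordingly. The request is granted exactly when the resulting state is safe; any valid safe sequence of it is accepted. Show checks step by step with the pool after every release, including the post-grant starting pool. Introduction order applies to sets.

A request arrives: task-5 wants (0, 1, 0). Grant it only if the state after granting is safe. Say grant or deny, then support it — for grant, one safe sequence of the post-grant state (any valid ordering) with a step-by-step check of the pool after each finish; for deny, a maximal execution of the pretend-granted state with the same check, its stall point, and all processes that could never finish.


GRANT. The post-grant state is safe; one safe sequence: task-3, task-2, task-0, task-5, task-1.
Key observation: the grant leaves (1, 2, 3) free — enough for task-3, whose release restarts the cascade.
Check on the post-grant state, step by step:
  pool = (1, 2, 3)
  task-3: need (1, 1, 1) fits (1, 2, 3); releases (1, 0, 0), pool now (2, 2, 3)
  task-2: need (2, 2, 0) fits (2, 2, 3); releases (2, 0, 1), pool now (4, 2, 4)
  task-0: need (4, 1, 4) fits (4, 2, 4); releases (1, 0, 3), pool now (5, 2, 7)
  task-5: need (5, 2, 7) fits (5, 2, 7); releases (2, 2, 1), pool now (7, 4, 8)
  task-1: need (5, 4, 8) fits (7, 4, 8); releases (1, 0, 2), pool now (8, 4, 10)


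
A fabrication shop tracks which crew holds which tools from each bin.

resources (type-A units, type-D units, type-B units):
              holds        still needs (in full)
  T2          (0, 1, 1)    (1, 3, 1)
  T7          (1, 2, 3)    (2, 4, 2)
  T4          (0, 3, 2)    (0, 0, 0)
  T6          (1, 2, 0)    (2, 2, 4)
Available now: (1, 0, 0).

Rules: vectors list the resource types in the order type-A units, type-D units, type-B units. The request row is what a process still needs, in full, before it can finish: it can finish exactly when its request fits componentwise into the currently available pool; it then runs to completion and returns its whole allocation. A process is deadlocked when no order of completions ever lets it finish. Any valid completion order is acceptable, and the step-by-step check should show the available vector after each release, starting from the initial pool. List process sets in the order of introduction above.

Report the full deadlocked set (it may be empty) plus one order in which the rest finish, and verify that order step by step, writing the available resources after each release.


Deadlocked set: T7 and T6.
Key observation: type-A units is the bottleneck — with T4, T2 done the pool holds (1, 4, 3), short of every remaining need.
One completion order for the rest: T4, T2. Check, step by step:
  pool = (1, 0, 0)
  T4 needs (0, 0, 0) <= (1, 0, 0) -> finishes; pool += (0, 3, 2) = (1, 3, 2)
  T2 needs (1, 3, 1) <= (1, 3, 2) -> finishes; pool += (0, 1, 1) = (1, 4, 3)
The blocked processes can never fit:
  T7 still needs (2, 4, 2) but only (1, 4, 3) is free — short on type-A units
  T6 still needs (2, 2, 4) but only (1, 4, 3) is free — short on type-A units and type-B units


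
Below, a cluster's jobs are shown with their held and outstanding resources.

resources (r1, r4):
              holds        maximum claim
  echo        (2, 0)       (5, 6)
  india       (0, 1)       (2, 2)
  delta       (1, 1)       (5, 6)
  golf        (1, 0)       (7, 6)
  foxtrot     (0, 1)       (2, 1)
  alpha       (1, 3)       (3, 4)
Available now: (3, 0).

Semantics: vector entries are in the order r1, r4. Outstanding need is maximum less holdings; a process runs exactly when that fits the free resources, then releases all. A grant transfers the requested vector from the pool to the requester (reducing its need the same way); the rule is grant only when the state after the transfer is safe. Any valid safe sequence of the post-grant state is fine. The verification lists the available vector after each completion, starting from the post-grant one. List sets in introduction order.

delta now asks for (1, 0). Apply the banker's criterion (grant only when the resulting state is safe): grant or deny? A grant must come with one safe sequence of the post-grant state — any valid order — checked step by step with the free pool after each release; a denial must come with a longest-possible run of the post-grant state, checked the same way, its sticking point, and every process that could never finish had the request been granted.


GRANT: granting preserves safety; a valid post-grant sequence is foxtrot, india, alpha, delta, echo, golf.
Key observation: post-grant, (2, 0) remains, and an order beginning with foxtrot completes everyone.
Step-by-step check of the post-grant state:
  pool = (2, 0)
  run foxtrot (needs (2, 0), free (2, 0)); after release of (0, 1) the pool is (2, 1)
  run india (needs (2, 1), free (2, 1)); after release of (0, 1) the pool is (2, 2)
  run alpha (needs (2, 1), free (2, 2)); after release of (1, 3) the pool is (3, 5)
  run delta (needs (3, 5), free (3, 5)); after release of (2, 1) the pool is (5, 6)
  run echo (needs (3, 6), free (5, 6)); after release of (2, 0) the pool is (7, 6)
  run golf (needs (6, 6), free (7, 6)); after release of (1, 0) the pool is (8, 6)


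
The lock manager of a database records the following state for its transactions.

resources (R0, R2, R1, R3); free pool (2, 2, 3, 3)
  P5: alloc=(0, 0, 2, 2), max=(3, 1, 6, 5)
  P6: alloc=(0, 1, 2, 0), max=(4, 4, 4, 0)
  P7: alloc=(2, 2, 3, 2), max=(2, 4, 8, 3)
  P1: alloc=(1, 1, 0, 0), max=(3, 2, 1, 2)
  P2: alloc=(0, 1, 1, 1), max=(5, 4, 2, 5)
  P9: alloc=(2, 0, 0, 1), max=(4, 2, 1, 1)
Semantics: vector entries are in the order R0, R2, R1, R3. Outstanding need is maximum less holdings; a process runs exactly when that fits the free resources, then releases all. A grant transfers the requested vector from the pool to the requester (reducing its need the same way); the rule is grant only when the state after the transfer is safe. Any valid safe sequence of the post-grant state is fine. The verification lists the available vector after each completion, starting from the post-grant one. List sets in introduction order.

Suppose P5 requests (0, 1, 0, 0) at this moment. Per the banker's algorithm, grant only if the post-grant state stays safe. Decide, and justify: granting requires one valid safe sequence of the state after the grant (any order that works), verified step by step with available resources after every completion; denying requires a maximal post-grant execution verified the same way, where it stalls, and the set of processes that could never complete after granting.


DENY: after the grant no complete ordering would exist.
Key observation: after P1, P9 the pool peaks at (5, 2, 3, 4), and each blocked process is short somewhere: P5 on R1; P6 on R2; P7 on R1; P2 on R2.
After a pretend grant, a maximal execution: P1, P9 — then nothing else fits. Check, step by step:
  pool = (2, 1, 3, 3)
  P1: need (2, 1, 1, 2) fits (2, 1, 3, 3); releases (1, 1, 0, 0), pool now (3, 2, 3, 3)
  P9: need (2, 2, 1, 0) fits (3, 2, 3, 3); releases (2, 0, 0, 1), pool now (5, 2, 3, 4)
  P5 still needs (3, 0, 4, 3) but only (5, 2, 3, 4) is free — short on R1
  P6 still needs (4, 3, 2, 0) but only (5, 2, 3, 4) is free — short on R2
  P7 still needs (0, 2, 5, 1) but only (5, 2, 3, 4) is free — short on R1
  P2 still needs (5, 3, 1, 4) but only (5, 2, 3, 4) is free — short on R2
Processes that could never finish after the grant: P5, P6, P7 and P2.


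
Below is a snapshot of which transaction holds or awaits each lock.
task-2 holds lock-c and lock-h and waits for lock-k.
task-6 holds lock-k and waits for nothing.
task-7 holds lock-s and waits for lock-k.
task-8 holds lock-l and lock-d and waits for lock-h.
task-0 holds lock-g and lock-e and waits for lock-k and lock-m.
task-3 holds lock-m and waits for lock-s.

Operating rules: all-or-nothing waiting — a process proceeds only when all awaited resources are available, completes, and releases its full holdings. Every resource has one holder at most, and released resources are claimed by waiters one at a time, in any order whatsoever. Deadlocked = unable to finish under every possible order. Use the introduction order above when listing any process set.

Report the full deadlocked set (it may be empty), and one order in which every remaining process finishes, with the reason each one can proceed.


The deadlocked set is empty.
Key observation: the wait graph is acyclic; completion cascades from the unblocked processes through everyone else.
One completion order for the rest: task-6, task-7, task-3, task-2, task-8, task-0.
Verifying each step:
  run task-6 (it waits on nothing); releases lock-k
  run task-7 (all its waits — lock-k — are resolved); releases lock-s
  run task-3 (all its waits — lock-s — are resolved); releases lock-m
  run task-2 (all its waits — lock-k — are resolved); releases lock-c and lock-h
  run task-8 (all its waits — lock-h — are resolved); releases lock-l and lock-d
  run task-0 (all its waits — lock-k and lock-m — are resolved); releases lock-g and lock-e


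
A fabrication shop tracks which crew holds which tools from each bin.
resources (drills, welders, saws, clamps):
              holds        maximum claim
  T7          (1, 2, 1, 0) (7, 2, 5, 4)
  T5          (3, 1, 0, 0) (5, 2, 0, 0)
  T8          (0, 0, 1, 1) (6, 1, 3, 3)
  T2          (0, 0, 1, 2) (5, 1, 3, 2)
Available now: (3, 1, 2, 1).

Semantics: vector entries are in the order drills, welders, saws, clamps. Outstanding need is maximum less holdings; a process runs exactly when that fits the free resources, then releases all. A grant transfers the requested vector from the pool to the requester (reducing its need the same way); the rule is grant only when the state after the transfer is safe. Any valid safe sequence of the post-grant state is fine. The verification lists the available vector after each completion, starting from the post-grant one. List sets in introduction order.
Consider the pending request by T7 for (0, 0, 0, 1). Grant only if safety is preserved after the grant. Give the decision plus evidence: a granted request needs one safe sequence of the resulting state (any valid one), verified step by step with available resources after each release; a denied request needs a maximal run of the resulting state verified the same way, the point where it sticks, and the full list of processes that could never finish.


GRANT: granting preserves safety; a valid post-grant sequence is T5, T2, T8, T7.
Key observation: even at the reduced pool (3, 1, 2, 0), T5 fits immediately, so safety survives the grant.
Verifying the post-grant state step by step:
  pool = (3, 1, 2, 0)
  T5 needs (2, 1, 0, 0) <= (3, 1, 2, 0) -> finishes; pool += (3, 1, 0, 0) = (6, 2, 2, 0)
  T2 needs (5, 1, 2, 0) <= (6, 2, 2, 0) -> finishes; pool += (0, 0, 1, 2) = (6, 2, 3, 2)
  T8 needs (6, 1, 2, 2) <= (6, 2, 3, 2) -> finishes; pool += (0, 0, 1, 1) = (6, 2, 4, 3)
  T7 needs (6, 0, 4, 3) <= (6, 2, 4, 3) -> finishes; pool += (1, 2, 1, 1) = (7, 4, 5, 4)


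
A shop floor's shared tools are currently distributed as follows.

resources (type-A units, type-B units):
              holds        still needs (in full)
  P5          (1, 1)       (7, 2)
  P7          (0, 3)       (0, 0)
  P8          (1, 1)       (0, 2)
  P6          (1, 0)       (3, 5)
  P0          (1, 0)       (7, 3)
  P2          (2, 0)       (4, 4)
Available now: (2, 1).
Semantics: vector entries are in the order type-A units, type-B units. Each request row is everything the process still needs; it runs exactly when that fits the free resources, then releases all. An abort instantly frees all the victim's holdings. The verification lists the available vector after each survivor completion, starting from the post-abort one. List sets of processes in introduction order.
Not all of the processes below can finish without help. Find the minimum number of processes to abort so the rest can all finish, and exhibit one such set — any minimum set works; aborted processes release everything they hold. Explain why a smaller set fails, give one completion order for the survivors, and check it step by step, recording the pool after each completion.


Minimum abort set: P0.
Key observation: aborting P0 returns (1, 0), and P5 — hopeless before — runs at step 5 with the returned capacity in the pool.
No smaller set exists: with zero aborts the deadlock remains.
Survivors finish in the order: P7, P8, P6, P2, P5. Check, step by step (pool after the aborts first):
  pool = (3, 1)
  P7 needs (0, 0) <= (3, 1) -> finishes; pool += (0, 3) = (3, 4)
  P8 needs (0, 2) <= (3, 4) -> finishes; pool += (1, 1) = (4, 5)
  P6 needs (3, 5) <= (4, 5) -> finishes; pool += (1, 0) = (5, 5)
  P2 needs (4, 4) <= (5, 5) -> finishes; pool += (2, 0) = (7, 5)
  P5 needs (7, 2) <= (7, 5) -> finishes; pool += (1, 1) = (8, 6)


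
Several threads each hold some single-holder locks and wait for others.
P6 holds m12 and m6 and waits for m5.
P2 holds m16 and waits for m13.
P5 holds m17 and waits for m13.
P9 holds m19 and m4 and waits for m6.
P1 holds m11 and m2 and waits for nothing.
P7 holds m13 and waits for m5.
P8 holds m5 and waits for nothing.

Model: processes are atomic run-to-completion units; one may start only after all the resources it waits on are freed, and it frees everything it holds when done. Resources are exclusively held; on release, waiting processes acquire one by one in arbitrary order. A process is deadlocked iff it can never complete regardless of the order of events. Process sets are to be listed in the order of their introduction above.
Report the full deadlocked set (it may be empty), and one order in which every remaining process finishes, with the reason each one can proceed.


Nothing here is deadlocked.
Key observation: every chain of waits terminates; starting from the processes that wait on nothing, all the rest unlock in turn.
One completion order for the rest: P8, P6, P7, P1, P5, P2, P9.
Walking it through:
  P8: no waits; runs immediately, freeing m5
  run P6 (all its waits — m5 — are resolved); releases m12 and m6
  run P7 (all its waits — m5 — are resolved); releases m13
  P1: no waits; runs immediately, freeing m11 and m2
  run P5 (all its waits — m13 — are resolved); releases m17
  run P2 (all its waits — m13 — are resolved); releases m16
  run P9 (all its waits — m6 — are resolved); releases m19 and m4


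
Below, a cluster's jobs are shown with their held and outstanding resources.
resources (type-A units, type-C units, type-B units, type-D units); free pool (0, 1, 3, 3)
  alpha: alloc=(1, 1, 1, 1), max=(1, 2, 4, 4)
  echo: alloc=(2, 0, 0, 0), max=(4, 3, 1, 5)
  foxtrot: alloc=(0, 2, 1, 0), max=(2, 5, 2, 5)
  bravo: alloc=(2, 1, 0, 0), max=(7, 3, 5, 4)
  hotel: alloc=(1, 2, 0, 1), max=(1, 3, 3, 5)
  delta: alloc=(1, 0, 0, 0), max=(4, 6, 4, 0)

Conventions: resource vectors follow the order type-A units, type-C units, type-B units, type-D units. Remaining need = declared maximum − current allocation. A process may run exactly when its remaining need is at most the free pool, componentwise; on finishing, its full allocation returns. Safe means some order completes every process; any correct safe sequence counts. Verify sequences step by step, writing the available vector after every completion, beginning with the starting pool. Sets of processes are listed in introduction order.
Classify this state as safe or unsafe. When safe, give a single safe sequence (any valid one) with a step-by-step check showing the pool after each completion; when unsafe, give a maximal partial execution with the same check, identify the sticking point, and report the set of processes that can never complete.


SAFE. One safe sequence: alpha, hotel, echo, foxtrot, delta, bravo.
Key observation: alpha marks the first exact bind of the order: its need (0, 1, 3, 3) fits the free (0, 1, 3, 3) with zero slack on a requested resource.
Walking it through:
  pool = (0, 1, 3, 3)
  run alpha (needs (0, 1, 3, 3), free (0, 1, 3, 3)); after release of (1, 1, 1, 1) the pool is (1, 2, 4, 4)
  run hotel (needs (0, 1, 3, 4), free (1, 2, 4, 4)); after release of (1, 2, 0, 1) the pool is (2, 4, 4, 5)
  run echo (needs (2, 3, 1, 5), free (2, 4, 4, 5)); after release of (2, 0, 0, 0) the pool is (4, 4, 4, 5)
  run foxtrot (needs (2, 3, 1, 5), free (4, 4, 4, 5)); after release of (0, 2, 1, 0) the pool is (4, 6, 5, 5)
  run delta (needs (3, 6, 4, 0), free (4, 6, 5, 5)); after release of (1, 0, 0, 0) the pool is (5, 6, 5, 5)
  run bravo (needs (5, 2, 5, 4), free (5, 6, 5, 5)); after release of (2, 1, 0, 0) the pool is (7, 7, 5, 5)


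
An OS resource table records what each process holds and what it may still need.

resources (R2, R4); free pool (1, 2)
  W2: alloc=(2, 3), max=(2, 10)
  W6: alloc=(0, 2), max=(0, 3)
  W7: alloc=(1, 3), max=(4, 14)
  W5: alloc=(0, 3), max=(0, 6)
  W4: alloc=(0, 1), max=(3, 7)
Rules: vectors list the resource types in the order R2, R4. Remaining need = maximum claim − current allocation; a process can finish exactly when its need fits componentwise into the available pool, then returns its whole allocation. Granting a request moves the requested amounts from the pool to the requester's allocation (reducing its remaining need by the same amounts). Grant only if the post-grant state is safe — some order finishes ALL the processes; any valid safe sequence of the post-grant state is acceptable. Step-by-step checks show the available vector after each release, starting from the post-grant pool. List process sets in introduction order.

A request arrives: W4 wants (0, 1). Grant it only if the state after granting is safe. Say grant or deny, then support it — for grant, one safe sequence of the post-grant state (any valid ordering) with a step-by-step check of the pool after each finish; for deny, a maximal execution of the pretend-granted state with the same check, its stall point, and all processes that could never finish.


DENY — the pretend-granted state is unsafe.
Key observation: after W6, W5 the pool peaks at (1, 6), and each blocked process is short somewhere: W2 on R4; W7 on R2, R4; W4 on R2.
Pretend the grant happened; the run W6, W5 goes as far as possible. Check, step by step:
  pool = (1, 1)
  run W6 (needs (0, 1), free (1, 1)); after release of (0, 2) the pool is (1, 3)
  run W5 (needs (0, 3), free (1, 3)); after release of (0, 3) the pool is (1, 6)
  W2 still needs (0, 7) but only (1, 6) is free — short on R4
  W7 still needs (3, 11) but only (1, 6) is free — short on R2 and R4
  W4 still needs (3, 5) but only (1, 6) is free — short on R2
Processes that could never finish after the grant: W2, W7 and W4.


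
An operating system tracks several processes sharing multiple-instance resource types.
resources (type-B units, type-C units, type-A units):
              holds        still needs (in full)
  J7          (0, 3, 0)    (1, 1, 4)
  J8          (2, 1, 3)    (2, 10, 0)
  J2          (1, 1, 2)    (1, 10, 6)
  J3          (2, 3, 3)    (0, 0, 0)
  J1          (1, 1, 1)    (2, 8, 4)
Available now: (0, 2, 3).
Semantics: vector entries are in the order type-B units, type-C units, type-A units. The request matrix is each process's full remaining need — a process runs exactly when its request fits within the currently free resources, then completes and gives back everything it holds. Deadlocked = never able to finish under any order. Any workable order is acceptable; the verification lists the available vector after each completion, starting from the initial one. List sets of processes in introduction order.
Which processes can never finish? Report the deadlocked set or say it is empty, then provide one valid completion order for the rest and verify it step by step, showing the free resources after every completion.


Deadlocked set: J8 and J2.
Key observation: the wall is type-C units: completing J3, J7, J1 brings the pool only to (3, 9, 7), and all the rest need more.
The rest can finish in the order J3, J7, J1. Step-by-step check:
  pool = (0, 2, 3)
  run J3 (needs (0, 0, 0), free (0, 2, 3)); after release of (2, 3, 3) the pool is (2, 5, 6)
  run J7 (needs (1, 1, 4), free (2, 5, 6)); after release of (0, 3, 0) the pool is (2, 8, 6)
  run J1 (needs (2, 8, 4), free (2, 8, 6)); after release of (1, 1, 1) the pool is (3, 9, 7)
The stuck group stays short no matter what:
  blocked: J8 wants (2, 10, 0), pool (3, 9, 7) — not enough type-C units
  blocked: J2 wants (1, 10, 6), pool (3, 9, 7) — not enough type-C units


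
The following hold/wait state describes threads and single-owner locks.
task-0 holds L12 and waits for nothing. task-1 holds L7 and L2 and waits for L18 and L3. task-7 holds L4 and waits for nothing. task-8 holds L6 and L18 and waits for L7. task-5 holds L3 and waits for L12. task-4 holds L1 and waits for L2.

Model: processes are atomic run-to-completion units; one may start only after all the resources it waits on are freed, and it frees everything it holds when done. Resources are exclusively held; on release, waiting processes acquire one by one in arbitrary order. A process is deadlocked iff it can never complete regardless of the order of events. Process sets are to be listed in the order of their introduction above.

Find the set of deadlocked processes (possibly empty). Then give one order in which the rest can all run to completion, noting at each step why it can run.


Deadlocked set: task-1, task-8 and task-4.
Key observation: task-1 -> task-8 -> task-1 is a circular wait — nothing in it can go first; task-4 waits into the deadlock from upstream.
A valid finishing order for the others: task-0, task-7, task-5.
Verifying each step:
  run task-0 (it waits on nothing); releases L12
  run task-7 (it waits on nothing); releases L4
  task-5 waits on L12 — all released -> runs and releases L3


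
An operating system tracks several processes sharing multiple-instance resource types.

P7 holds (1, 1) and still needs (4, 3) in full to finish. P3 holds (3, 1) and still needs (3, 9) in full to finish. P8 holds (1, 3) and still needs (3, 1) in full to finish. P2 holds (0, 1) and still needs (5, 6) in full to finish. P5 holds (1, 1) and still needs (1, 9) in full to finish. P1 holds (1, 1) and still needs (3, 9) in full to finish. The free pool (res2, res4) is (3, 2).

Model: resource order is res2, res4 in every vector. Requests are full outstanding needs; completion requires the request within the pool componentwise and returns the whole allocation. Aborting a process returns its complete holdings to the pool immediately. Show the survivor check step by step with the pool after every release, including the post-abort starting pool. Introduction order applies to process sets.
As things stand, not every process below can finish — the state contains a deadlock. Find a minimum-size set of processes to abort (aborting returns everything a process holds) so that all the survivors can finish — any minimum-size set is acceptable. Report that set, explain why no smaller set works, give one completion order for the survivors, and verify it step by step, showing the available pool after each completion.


The answer: abort P3 and P1.
Key observation: the deadlocked P5 becomes finishable only because P3 and P1 released (4, 2); it completes at step 4 below.
No one abort is enough; case by case: P7 alone leaves P3 blocked (short on res4); P3 alone leaves P5 blocked (short on res4); P8 alone leaves P3 blocked (short on res4); P2 alone leaves P3 blocked (short on res4); P5 alone leaves P3 blocked (short on res4); P1 alone leaves P3 blocked (short on res4).
One survivor order: P7, P8, P2, P5. Step-by-step check (post-abort pool first):
  pool = (7, 4)
  P7: need (4, 3) fits (7, 4); releases (1, 1), pool now (8, 5)
  P8: need (3, 1) fits (8, 5); releases (1, 3), pool now (9, 8)
  P2: need (5, 6) fits (9, 8); releases (0, 1), pool now (9, 9)
  P5: need (1, 9) fits (9, 9); releases (1, 1), pool now (10, 10)


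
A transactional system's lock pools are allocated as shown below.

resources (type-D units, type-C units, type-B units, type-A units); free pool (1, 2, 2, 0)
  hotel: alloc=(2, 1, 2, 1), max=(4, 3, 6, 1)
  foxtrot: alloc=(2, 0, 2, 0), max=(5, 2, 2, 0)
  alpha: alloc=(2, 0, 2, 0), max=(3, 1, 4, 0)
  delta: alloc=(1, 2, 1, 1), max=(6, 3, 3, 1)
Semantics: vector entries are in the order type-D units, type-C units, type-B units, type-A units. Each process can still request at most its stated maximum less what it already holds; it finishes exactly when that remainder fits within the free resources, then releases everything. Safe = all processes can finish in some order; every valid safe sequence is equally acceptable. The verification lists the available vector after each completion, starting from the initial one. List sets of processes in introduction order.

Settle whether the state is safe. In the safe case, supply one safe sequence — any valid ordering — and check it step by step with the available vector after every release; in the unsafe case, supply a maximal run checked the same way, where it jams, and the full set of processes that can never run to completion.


SAFE. One safe sequence: alpha, foxtrot, delta, hotel.
Key observation: alpha marks the first exact bind of the order: its need (1, 1, 2, 0) fits the free (1, 2, 2, 0) with zero slack on a requested resource.
Walking it through:
  pool = (1, 2, 2, 0)
  alpha needs (1, 1, 2, 0) <= (1, 2, 2, 0) -> finishes; pool += (2, 0, 2, 0) = (3, 2, 4, 0)
  foxtrot needs (3, 2, 0, 0) <= (3, 2, 4, 0) -> finishes; pool += (2, 0, 2, 0) = (5, 2, 6, 0)
  delta needs (5, 1, 2, 0) <= (5, 2, 6, 0) -> finishes; pool += (1, 2, 1, 1) = (6, 4, 7, 1)
  hotel needs (2, 2, 4, 0) <= (6, 4, 7, 1) -> finishes; pool += (2, 1, 2, 1) = (8, 5, 9, 2)


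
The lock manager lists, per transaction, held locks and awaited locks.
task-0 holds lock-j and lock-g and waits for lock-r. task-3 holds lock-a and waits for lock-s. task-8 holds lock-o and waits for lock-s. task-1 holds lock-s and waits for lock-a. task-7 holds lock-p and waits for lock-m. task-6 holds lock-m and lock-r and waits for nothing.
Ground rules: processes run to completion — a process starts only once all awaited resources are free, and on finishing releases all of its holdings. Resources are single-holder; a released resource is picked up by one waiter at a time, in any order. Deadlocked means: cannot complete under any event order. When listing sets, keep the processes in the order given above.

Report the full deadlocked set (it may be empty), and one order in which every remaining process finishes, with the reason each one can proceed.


Deadlocked: task-3, task-8 and task-1.
Key observation: the loop task-3 -> task-1 -> task-3 blocks itself forever; task-8 waits into the deadlock from upstream.
The rest can finish in the order task-6, task-0, task-7.
Step-by-step check:
  run task-6 (it waits on nothing); releases lock-m and lock-r
  run task-0 (all its waits — lock-r — are resolved); releases lock-j and lock-g
  run task-7 (all its waits — lock-m — are resolved); releases lock-p


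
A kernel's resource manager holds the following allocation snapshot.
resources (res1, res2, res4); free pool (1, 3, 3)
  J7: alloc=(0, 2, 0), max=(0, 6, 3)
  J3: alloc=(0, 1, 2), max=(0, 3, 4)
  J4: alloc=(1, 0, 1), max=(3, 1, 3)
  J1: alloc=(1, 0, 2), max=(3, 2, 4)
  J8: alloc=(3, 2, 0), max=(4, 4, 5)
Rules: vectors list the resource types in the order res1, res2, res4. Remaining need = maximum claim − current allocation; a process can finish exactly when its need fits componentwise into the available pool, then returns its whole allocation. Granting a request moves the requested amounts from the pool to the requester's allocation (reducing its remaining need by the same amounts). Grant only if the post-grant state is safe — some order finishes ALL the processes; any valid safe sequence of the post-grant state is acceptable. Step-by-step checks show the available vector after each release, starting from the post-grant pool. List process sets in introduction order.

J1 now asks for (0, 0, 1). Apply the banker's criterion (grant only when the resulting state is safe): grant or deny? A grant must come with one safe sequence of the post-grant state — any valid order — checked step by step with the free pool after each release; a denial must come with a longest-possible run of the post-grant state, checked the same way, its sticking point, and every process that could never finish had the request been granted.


DENY — the pretend-granted state is unsafe.
Key observation: after J3, J7 the pool peaks at (1, 6, 4), and each blocked process is short somewhere: J4 on res1; J1 on res1; J8 on res4.
Pretend the grant happened; the run J3, J7 goes as far as possible. Walking it through:
  pool = (1, 3, 2)
  run J3 (needs (0, 2, 2), free (1, 3, 2)); after release of (0, 1, 2) the pool is (1, 4, 4)
  run J7 (needs (0, 4, 3), free (1, 4, 4)); after release of (0, 2, 0) the pool is (1, 6, 4)
  blocked: J4 wants (2, 1, 2), pool (1, 6, 4) — not enough res1
  blocked: J1 wants (2, 2, 1), pool (1, 6, 4) — not enough res1
  blocked: J8 wants (1, 2, 5), pool (1, 6, 4) — not enough res4
Had the request been granted, J4, J1 and J8 could never finish.


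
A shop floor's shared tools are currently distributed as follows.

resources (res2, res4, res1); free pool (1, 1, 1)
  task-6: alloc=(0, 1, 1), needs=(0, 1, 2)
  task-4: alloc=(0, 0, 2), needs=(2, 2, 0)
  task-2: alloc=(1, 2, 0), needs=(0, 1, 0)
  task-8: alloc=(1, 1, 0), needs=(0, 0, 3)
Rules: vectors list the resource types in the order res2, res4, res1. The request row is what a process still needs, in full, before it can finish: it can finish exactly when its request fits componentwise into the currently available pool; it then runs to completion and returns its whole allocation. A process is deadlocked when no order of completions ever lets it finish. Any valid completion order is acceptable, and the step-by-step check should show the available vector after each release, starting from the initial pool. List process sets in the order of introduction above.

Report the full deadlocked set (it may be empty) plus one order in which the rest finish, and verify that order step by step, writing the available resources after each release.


No process is deadlocked.
Key observation: there is always a runnable process — task-2 first — so the state unwinds completely.
A valid finishing order for the others: task-2, task-4, task-8, task-6. Check, step by step:
  pool = (1, 1, 1)
  task-2: need (0, 1, 0) fits (1, 1, 1); releases (1, 2, 0), pool now (2, 3, 1)
  task-4: need (2, 2, 0) fits (2, 3, 1); releases (0, 0, 2), pool now (2, 3, 3)
  task-8: need (0, 0, 3) fits (2, 3, 3); releases (1, 1, 0), pool now (3, 4, 3)
  task-6: need (0, 1, 2) fits (3, 4, 3); releases (0, 1, 1), pool now (3, 5, 4)


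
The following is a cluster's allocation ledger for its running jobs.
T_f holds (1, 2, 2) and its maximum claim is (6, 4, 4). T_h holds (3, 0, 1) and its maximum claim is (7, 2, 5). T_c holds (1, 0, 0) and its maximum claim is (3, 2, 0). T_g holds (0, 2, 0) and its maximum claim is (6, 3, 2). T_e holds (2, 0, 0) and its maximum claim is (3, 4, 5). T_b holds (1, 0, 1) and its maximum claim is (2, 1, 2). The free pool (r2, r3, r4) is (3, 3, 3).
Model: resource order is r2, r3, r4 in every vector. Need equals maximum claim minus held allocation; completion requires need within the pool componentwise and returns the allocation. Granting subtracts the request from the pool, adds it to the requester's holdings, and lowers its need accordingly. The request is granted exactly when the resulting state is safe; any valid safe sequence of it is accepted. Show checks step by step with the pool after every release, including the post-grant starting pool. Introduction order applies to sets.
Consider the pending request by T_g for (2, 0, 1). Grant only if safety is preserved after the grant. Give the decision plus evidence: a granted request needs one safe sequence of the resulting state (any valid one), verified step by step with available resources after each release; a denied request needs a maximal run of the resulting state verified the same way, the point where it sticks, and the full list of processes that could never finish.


DENY — the pretend-granted state is unsafe.
Key observation: after T_b, T_c the pool peaks at (3, 3, 3), and each blocked process is short somewhere: T_f on r2; T_h on r2, r4; T_g on r2; T_e on r3, r4.
After a pretend grant, a maximal execution: T_b, T_c — then nothing else fits. Check, step by step:
  pool = (1, 3, 2)
  T_b needs (1, 1, 1) <= (1, 3, 2) -> finishes; pool += (1, 0, 1) = (2, 3, 3)
  T_c needs (2, 2, 0) <= (2, 3, 3) -> finishes; pool += (1, 0, 0) = (3, 3, 3)
  T_f still needs (5, 2, 2) but only (3, 3, 3) is free — short on r2
  T_h still needs (4, 2, 4) but only (3, 3, 3) is free — short on r2 and r4
  T_g still needs (4, 1, 1) but only (3, 3, 3) is free — short on r2
  T_e still needs (1, 4, 5) but only (3, 3, 3) is free — short on r3 and r4
Had the request been granted, T_f, T_h, T_g and T_e could never finish.


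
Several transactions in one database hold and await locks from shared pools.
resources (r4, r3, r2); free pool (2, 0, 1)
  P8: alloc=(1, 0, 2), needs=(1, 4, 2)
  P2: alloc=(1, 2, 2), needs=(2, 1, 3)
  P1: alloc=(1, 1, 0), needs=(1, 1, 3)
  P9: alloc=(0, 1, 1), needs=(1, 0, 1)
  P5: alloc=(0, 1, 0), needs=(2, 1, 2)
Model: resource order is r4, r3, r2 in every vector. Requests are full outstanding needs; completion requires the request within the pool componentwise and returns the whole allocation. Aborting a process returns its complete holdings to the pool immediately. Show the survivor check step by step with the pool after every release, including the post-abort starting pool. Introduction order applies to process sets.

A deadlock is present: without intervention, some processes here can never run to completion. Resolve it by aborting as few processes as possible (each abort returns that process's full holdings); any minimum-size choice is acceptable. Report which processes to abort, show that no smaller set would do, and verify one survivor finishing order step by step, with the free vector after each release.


Minimum abort set: P2.
Key observation: P1 had no path to completion before; after the abort of P2 ((1, 2, 2) returned), step 3 is where it fits.
No smaller set exists: with zero aborts the deadlock remains.
The survivors complete as P5, P9, P1, P8. Step-by-step check (starting from the post-abort pool):
  pool = (3, 2, 3)
  P5: need (2, 1, 2) fits (3, 2, 3); releases (0, 1, 0), pool now (3, 3, 3)
  P9: need (1, 0, 1) fits (3, 3, 3); releases (0, 1, 1), pool now (3, 4, 4)
  P1: need (1, 1, 3) fits (3, 4, 4); releases (1, 1, 0), pool now (4, 5, 4)
  P8: need (1, 4, 2) fits (4, 5, 4); releases (1, 0, 2), pool now (5, 5, 6)


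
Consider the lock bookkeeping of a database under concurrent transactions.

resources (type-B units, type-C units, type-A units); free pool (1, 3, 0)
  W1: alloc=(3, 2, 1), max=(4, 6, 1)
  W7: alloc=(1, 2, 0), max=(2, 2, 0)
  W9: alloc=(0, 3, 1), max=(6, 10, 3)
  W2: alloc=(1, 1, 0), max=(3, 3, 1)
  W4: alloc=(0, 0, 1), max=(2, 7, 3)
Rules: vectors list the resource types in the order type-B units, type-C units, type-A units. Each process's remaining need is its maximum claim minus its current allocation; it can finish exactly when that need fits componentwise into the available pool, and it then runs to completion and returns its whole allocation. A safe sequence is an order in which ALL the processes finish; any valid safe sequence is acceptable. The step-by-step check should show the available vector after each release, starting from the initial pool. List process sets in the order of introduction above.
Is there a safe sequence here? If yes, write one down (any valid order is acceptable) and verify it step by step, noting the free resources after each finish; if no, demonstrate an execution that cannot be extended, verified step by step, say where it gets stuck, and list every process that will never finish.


UNSAFE — no complete ordering exists.
Key observation: the pool after W7, W1, W2 is (6, 8, 1); every surviving request exceeds it in type-A units, so progress ends there.
Going as far as possible: W7, W1, W2; after that, nothing fits. Walking it through:
  pool = (1, 3, 0)
  W7: need (1, 0, 0) fits (1, 3, 0); releases (1, 2, 0), pool now (2, 5, 0)
  W1: need (1, 4, 0) fits (2, 5, 0); releases (3, 2, 1), pool now (5, 7, 1)
  W2: need (2, 2, 1) fits (5, 7, 1); releases (1, 1, 0), pool now (6, 8, 1)
  W9 cannot run: need (6, 7, 2) vs free (6, 8, 1) (insufficient type-A units)
  W4 cannot run: need (2, 7, 2) vs free (6, 8, 1) (insufficient type-A units)
Processes that can never finish: W9 and W4.


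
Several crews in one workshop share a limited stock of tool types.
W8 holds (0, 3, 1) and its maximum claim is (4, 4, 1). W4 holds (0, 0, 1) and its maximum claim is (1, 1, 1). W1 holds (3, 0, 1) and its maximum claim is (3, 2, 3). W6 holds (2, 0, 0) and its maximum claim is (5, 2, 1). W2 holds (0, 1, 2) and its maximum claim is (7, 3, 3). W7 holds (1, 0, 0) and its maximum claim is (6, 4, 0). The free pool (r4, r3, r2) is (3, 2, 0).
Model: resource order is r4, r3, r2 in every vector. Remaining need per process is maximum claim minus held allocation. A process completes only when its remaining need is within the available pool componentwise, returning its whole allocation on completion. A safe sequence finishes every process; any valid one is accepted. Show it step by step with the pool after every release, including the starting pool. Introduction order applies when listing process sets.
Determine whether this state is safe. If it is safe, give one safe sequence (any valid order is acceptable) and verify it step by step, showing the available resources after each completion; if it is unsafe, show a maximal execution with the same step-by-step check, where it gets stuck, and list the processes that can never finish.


The state is SAFE; one workable sequence: W4, W6, W8, W7, W1, W2.
Key observation: the order's first zero-slack moment is W6 ((3, 2, 1) needed, (3, 2, 1) free — a requested resource with nothing to spare).
Walking it through:
  pool = (3, 2, 0)
  run W4 (needs (1, 1, 0), free (3, 2, 0)); after release of (0, 0, 1) the pool is (3, 2, 1)
  run W6 (needs (3, 2, 1), free (3, 2, 1)); after release of (2, 0, 0) the pool is (5, 2, 1)
  run W8 (needs (4, 1, 0), free (5, 2, 1)); after release of (0, 3, 1) the pool is (5, 5, 2)
  run W7 (needs (5, 4, 0), free (5, 5, 2)); after release of (1, 0, 0) the pool is (6, 5, 2)
  run W1 (needs (0, 2, 2), free (6, 5, 2)); after release of (3, 0, 1) the pool is (9, 5, 3)
  run W2 (needs (7, 2, 1), free (9, 5, 3)); after release of (0, 1, 2) the pool is (9, 6, 5)


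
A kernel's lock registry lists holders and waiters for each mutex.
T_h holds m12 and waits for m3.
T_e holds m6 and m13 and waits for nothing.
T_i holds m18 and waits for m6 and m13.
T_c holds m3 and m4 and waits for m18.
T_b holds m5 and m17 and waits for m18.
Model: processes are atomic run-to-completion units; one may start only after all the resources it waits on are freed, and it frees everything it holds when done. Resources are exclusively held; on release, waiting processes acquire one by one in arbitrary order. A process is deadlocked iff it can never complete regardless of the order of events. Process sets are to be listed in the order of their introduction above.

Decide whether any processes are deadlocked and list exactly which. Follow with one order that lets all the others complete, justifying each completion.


Nothing here is deadlocked.
Key observation: there is no circular wait here — follow any chain and it reaches a process that is free to run now.
The rest can finish in the order T_e, T_i, T_c, T_h, T_b.
Walking it through:
  run T_e (it waits on nothing); releases m6 and m13
  T_i: everything it awaited (m6 and m13) is free; runs, freeing m18
  T_c: everything it awaited (m18) is free; runs, freeing m3 and m4
  T_h: everything it awaited (m3) is free; runs, freeing m12
  T_b: everything it awaited (m18) is free; runs, freeing m5 and m17
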